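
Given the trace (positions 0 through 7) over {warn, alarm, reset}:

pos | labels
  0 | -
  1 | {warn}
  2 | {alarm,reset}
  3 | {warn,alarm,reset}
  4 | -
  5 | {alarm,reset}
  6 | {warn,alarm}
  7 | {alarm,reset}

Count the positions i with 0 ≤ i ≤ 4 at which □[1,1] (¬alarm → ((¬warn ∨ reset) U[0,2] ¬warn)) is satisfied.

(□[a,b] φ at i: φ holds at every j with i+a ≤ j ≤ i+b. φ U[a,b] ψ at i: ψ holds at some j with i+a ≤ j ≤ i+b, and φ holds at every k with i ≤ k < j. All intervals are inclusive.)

Evaluate at each i in [0,4]:
  i=0: ✗ (fails at j=1)
  i=1: ✓ (all of [2,2])
  i=2: ✓ (all of [3,3])
  i=3: ✓ (all of [4,4])
  i=4: ✓ (all of [5,5])
Positions where it holds: {1, 2, 3, 4} → 4.

4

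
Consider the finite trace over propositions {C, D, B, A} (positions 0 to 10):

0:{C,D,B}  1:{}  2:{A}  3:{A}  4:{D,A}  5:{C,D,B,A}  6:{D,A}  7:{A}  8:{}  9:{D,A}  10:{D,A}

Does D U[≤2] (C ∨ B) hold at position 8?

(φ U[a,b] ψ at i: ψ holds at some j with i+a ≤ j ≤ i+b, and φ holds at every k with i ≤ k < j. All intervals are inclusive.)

Need some j in [8,10] with (C ∨ B), and D at every k in [8,j-1].
  j=8: (C ∨ B) false.
  j=9: (C ∨ B) false.
  j=10: (C ∨ B) false.
No j in the window works → until fails.

Does not hold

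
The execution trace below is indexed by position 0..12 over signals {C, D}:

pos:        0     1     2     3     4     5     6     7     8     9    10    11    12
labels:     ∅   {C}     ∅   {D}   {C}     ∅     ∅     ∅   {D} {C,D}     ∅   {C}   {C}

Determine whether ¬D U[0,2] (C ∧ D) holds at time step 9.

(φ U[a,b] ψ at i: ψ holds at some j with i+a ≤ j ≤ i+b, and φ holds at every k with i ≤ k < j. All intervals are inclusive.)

True

Need some j in [9,11] with (C ∧ D), and ¬D at every k in [9,j-1].
  j=9: (C ∧ D) holds; no prefix to check → satisfied.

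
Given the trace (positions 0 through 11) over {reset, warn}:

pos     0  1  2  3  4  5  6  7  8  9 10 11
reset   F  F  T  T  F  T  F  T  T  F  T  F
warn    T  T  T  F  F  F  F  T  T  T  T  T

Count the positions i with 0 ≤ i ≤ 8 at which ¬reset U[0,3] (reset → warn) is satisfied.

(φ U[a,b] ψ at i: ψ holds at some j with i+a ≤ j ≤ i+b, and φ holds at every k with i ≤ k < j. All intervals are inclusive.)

Evaluate at each i in [0,8]:
  i=0: ✓ (rhs at j=0)
  i=1: ✓ (rhs at j=1)
  i=2: ✓ (rhs at j=2)
  i=3: ✗ (lhs fails at k=3 before rhs at j=4)
  i=4: ✓ (rhs at j=4)
  i=5: ✗ (lhs fails at k=5 before rhs at j=6)
  i=6: ✓ (rhs at j=6)
  i=7: ✓ (rhs at j=7)
  i=8: ✓ (rhs at j=8)
Positions where it holds: {0, 1, 2, 4, 6, 7, 8} → 7.

7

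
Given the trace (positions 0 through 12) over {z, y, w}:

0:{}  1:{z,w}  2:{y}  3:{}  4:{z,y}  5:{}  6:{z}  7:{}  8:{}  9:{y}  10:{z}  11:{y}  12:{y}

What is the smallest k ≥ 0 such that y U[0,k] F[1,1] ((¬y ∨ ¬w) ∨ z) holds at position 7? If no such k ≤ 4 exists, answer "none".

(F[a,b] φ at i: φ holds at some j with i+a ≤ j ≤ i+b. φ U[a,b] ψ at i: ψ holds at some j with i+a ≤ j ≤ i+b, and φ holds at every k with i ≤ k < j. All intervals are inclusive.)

0

Need earliest j ≥ 7 with F[1,1] ((¬y ∨ ¬w) ∨ z), and y at every k in [7,j-1].
  j=7: rhs holds (empty prefix). k = 0.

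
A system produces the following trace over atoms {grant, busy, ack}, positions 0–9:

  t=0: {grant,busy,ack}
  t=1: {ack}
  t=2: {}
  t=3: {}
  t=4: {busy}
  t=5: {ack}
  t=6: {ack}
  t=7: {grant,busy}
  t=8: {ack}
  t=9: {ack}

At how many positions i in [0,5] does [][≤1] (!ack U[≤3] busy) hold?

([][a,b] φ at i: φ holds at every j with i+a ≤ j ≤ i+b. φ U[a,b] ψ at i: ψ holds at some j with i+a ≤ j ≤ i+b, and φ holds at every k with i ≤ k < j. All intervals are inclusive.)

Evaluate at each i in [0,5]:
  i=0: ✗ (fails at j=1)
  i=1: ✗ (fails at j=1)
  i=2: ✓ (all of [2,3])
  i=3: ✓ (all of [3,4])
  i=4: ✗ (fails at j=5)
  i=5: ✗ (fails at j=5)
Positions where it holds: {2, 3} → 2.

2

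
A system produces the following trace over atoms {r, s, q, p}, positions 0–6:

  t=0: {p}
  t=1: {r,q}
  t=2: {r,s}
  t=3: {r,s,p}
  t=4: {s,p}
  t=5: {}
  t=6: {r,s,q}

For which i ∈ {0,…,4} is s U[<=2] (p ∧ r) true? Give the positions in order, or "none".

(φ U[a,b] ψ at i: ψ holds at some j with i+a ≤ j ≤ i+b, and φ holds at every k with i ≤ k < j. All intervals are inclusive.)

Evaluate at each i in [0,4]:
  i=0: ✗ (no rhs in [0,2])
  i=1: ✗ (lhs fails at k=1 before rhs at j=3)
  i=2: ✓ (rhs at j=3; lhs holds on [2,2])
  i=3: ✓ (rhs at j=3)
  i=4: ✗ (no rhs in [4,6])

2, 3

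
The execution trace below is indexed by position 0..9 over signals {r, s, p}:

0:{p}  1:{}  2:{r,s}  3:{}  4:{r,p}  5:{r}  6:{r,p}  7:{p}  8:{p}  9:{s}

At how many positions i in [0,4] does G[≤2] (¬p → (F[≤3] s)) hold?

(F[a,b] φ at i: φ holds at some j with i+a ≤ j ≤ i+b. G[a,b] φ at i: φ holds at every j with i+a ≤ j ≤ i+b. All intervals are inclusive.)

Evaluate at each i in [0,4]:
  i=0: ✓ (all of [0,2])
  i=1: ✗ (fails at j=3)
  i=2: ✗ (fails at j=3)
  i=3: ✗ (fails at j=3)
  i=4: ✗ (fails at j=5)
Positions where it holds: {0} → 1.

1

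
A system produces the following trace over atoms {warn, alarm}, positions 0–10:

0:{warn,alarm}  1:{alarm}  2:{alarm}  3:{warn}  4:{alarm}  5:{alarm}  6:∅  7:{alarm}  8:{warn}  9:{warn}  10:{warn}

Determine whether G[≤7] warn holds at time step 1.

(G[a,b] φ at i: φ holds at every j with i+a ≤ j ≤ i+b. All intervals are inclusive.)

Check warn at every j in [1,8]:
  j=1: false
  j=2: false
  j=3: true
  j=4: false
  j=5: false
  j=6: false
  j=7: false
  j=8: true
Fails at j=1 → formula fails.

False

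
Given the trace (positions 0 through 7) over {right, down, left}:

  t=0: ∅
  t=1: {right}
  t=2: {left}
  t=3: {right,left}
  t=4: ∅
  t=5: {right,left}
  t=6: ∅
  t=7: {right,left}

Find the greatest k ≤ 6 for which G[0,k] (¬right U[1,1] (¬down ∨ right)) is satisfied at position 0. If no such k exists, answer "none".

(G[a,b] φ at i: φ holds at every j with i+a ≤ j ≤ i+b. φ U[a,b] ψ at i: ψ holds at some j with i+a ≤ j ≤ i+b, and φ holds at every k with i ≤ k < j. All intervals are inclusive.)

0

(¬right U[1,1] (¬down ∨ right)) must hold from j=0 onward; find where it first fails.
  j=0: holds
  j=1: fails
Holds on [0,0], so largest k = 0.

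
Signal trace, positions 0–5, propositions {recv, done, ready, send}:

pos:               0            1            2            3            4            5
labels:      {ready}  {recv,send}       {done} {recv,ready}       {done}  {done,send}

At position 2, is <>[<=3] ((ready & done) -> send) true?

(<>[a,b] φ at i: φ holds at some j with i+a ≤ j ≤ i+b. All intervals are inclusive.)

Check ((ready & done) -> send) at each j in [2,5]:
  j=2: true
  j=3: true
  j=4: true
  j=5: true
Found at j=2 → formula holds.

Yes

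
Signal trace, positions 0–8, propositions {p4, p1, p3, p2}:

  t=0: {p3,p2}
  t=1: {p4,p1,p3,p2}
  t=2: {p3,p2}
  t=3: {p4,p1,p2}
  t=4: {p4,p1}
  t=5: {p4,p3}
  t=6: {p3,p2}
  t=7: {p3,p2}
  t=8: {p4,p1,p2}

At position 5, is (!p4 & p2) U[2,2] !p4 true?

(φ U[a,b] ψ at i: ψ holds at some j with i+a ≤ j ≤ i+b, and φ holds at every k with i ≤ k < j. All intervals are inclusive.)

False

Need some j in [7,7] with !p4, and (!p4 & p2) at every k in [5,j-1].
  j=7: !p4 holds, but (!p4 & p2) fails at k=5 → not this j.
No j in the window works → until fails.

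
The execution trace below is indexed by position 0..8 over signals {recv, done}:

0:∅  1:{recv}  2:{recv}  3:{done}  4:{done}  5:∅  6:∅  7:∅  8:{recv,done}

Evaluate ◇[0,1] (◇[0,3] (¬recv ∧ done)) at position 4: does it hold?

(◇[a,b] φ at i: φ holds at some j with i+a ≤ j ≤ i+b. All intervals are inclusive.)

Check ◇[0,3] (¬recv ∧ done) at each j in [4,5]:
  j=4: holds (witness at 4)
  j=5: fails (none in [5,8])
Found at j=4 → formula holds.

Holds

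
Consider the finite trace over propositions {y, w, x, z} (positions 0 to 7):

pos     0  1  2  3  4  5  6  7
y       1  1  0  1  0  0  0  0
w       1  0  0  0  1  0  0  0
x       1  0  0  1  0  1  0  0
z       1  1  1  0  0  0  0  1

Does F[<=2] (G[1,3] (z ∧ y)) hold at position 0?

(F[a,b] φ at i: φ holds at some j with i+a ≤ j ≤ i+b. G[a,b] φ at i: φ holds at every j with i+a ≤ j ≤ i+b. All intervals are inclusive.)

Check G[1,3] (z ∧ y) at each j in [0,2]:
  j=0: fails at 2
  j=1: fails at 2
  j=2: fails at 3
No position in the window satisfies it → formula fails.

Does not hold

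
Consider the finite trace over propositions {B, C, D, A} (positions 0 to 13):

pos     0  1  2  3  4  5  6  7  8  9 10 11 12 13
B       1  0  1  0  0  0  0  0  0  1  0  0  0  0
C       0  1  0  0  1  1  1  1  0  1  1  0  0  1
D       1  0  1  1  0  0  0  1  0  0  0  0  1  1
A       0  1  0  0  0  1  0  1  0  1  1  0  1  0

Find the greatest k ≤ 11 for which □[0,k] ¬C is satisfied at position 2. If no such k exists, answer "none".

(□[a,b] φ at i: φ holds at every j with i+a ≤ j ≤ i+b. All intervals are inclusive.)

1

¬C must hold from j=2 onward; find where it first fails.
  j=2: holds
  j=3: holds
  j=4: fails
Holds on [2,3], so largest k = 1.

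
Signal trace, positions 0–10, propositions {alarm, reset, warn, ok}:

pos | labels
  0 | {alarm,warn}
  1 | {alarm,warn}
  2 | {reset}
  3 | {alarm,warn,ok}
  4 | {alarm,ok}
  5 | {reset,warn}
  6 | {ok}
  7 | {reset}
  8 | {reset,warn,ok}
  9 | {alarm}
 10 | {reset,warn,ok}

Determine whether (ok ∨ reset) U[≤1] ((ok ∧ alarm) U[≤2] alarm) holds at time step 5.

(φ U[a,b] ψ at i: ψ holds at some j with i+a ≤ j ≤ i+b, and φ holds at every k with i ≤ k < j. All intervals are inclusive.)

No

Need some j in [5,6] with ((ok ∧ alarm) U[≤2] alarm), and (ok ∨ reset) at every k in [5,j-1].
  j=5: ((ok ∧ alarm) U[≤2] alarm) — fails.
  j=6: ((ok ∧ alarm) U[≤2] alarm) — fails.
No j in the window works → until fails.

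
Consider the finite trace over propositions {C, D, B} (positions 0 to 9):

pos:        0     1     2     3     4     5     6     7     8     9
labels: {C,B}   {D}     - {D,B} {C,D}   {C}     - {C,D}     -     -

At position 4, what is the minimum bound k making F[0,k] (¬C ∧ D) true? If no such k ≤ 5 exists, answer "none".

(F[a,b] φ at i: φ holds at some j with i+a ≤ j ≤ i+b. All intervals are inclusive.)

none

Scan j = 4,5,… for (¬C ∧ D):
  j=4: fails
  j=5: fails
  j=6: fails
  j=7: fails
  j=8: fails
  j=9: fails
No j in [4,9] satisfies it → none.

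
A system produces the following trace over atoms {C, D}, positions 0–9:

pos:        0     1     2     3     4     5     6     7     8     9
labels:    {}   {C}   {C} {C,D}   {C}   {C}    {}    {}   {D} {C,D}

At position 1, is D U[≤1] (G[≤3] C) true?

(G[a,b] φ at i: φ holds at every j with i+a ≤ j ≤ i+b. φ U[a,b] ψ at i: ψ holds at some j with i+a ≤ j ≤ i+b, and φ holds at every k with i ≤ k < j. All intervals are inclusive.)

Need some j in [1,2] with G[≤3] C, and D at every k in [1,j-1].
  j=1: G[≤3] C holds; no prefix to check → satisfied.

Holds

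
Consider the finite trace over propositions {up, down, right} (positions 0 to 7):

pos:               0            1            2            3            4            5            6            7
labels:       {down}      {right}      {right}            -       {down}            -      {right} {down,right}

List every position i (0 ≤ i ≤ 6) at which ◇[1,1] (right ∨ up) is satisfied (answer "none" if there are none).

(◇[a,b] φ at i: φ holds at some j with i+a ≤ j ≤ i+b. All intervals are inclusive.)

Evaluate at each i in [0,6]:
  i=0: ✓ (witness j=1)
  i=1: ✓ (witness j=2)
  i=2: ✗ (none in [3,3])
  i=3: ✗ (none in [4,4])
  i=4: ✗ (none in [5,5])
  i=5: ✓ (witness j=6)
  i=6: ✓ (witness j=7)

0, 1, 5, 6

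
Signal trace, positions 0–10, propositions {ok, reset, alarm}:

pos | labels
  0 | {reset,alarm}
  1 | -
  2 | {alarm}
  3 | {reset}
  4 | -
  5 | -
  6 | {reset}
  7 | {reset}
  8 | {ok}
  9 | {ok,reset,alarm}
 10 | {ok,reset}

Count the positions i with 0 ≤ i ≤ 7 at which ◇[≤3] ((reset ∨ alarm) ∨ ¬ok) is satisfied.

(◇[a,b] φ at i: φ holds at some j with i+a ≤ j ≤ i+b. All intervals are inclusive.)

8

Evaluate at each i in [0,7]:
  i=0: ✓ (witness j=0)
  i=1: ✓ (witness j=1)
  i=2: ✓ (witness j=2)
  i=3: ✓ (witness j=3)
  i=4: ✓ (witness j=4)
  i=5: ✓ (witness j=5)
  i=6: ✓ (witness j=6)
  i=7: ✓ (witness j=7)
Positions where it holds: {0, 1, 2, 3, 4, 5, 6, 7} → 8.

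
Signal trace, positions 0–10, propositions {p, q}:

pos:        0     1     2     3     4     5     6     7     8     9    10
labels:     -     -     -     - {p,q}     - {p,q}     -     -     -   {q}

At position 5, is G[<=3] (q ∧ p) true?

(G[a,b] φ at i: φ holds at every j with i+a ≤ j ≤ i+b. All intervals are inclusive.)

No

Check (q ∧ p) at every j in [5,8]:
  j=5: false
  j=6: true
  j=7: false
  j=8: false
Fails at j=5 → formula fails.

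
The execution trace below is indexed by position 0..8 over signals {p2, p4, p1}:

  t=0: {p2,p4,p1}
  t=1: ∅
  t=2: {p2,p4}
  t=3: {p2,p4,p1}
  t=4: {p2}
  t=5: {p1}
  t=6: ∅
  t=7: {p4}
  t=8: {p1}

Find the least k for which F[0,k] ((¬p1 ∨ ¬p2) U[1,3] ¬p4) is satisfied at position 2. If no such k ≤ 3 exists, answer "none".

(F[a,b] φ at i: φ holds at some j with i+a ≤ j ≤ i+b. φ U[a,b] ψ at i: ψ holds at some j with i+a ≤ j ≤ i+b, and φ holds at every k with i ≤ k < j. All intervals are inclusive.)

2

Scan j = 2,3,… for ((¬p1 ∨ ¬p2) U[1,3] ¬p4):
  j=2: fails
  j=3: fails
  j=4: holds
First hit at j=4, so smallest k = 4-2 = 2.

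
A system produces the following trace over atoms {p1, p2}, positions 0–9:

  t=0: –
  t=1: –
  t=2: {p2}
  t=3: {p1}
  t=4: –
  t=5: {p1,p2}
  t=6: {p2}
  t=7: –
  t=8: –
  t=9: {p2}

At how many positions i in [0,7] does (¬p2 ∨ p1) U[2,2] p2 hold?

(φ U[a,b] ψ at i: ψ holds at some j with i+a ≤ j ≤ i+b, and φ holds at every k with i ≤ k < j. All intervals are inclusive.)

Evaluate at each i in [0,7]:
  i=0: ✓ (rhs at j=2; lhs holds on [0,1])
  i=1: ✗ (no rhs in [3,3])
  i=2: ✗ (no rhs in [4,4])
  i=3: ✓ (rhs at j=5; lhs holds on [3,4])
  i=4: ✓ (rhs at j=6; lhs holds on [4,5])
  i=5: ✗ (no rhs in [7,7])
  i=6: ✗ (no rhs in [8,8])
  i=7: ✓ (rhs at j=9; lhs holds on [7,8])
Positions where it holds: {0, 3, 4, 7} → 4.

4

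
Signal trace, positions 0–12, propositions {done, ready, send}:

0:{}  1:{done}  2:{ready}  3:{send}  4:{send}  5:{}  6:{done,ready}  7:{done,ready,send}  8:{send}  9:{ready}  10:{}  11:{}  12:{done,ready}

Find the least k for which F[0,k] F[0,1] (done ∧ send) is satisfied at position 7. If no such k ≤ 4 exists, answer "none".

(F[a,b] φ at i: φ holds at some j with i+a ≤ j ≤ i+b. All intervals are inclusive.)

Scan j = 7,8,… for F[0,1] (done ∧ send):
  j=7: holds
First hit at j=7, so smallest k = 7-7 = 0.

0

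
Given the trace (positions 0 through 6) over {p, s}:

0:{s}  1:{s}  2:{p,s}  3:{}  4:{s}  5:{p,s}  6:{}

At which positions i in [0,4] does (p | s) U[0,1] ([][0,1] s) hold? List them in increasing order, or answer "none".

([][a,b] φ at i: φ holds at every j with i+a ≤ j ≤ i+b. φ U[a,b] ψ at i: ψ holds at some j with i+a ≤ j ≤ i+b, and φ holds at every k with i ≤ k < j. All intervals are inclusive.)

Evaluate at each i in [0,4]:
  i=0: ✓ (rhs at j=0)
  i=1: ✓ (rhs at j=1)
  i=2: ✗ (no rhs in [2,3])
  i=3: ✗ (lhs fails at k=3 before rhs at j=4)
  i=4: ✓ (rhs at j=4)

0, 1, 4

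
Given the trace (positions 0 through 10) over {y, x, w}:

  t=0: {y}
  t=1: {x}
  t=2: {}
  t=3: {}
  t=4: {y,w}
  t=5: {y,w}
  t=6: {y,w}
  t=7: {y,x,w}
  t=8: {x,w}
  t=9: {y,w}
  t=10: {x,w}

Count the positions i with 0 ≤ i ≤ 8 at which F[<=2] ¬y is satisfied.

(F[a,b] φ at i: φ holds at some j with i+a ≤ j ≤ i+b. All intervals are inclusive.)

Evaluate at each i in [0,8]:
  i=0: ✓ (witness j=1)
  i=1: ✓ (witness j=1)
  i=2: ✓ (witness j=2)
  i=3: ✓ (witness j=3)
  i=4: ✗ (none in [4,6])
  i=5: ✗ (none in [5,7])
  i=6: ✓ (witness j=8)
  i=7: ✓ (witness j=8)
  i=8: ✓ (witness j=8)
Positions where it holds: {0, 1, 2, 3, 6, 7, 8} → 7.

7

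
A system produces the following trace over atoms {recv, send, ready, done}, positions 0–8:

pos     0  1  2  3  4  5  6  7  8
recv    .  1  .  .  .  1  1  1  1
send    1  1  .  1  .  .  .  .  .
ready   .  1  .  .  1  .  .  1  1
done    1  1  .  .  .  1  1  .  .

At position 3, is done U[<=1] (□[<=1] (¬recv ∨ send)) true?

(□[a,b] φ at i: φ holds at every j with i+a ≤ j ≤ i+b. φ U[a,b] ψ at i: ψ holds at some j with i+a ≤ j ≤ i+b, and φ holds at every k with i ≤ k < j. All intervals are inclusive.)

Yes

Need some j in [3,4] with □[<=1] (¬recv ∨ send), and done at every k in [3,j-1].
  j=3: □[<=1] (¬recv ∨ send) holds; no prefix to check → satisfied.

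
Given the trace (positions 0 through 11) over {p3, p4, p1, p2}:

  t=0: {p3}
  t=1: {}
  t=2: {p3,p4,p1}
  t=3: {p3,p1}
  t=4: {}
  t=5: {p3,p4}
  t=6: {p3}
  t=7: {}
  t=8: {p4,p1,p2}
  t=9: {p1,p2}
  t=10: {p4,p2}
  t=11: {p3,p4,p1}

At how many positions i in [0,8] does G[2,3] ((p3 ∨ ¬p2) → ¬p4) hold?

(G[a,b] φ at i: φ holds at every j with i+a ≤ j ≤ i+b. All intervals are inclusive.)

5

Evaluate at each i in [0,8]:
  i=0: ✗ (fails at j=2)
  i=1: ✓ (all of [3,4])
  i=2: ✗ (fails at j=5)
  i=3: ✗ (fails at j=5)
  i=4: ✓ (all of [6,7])
  i=5: ✓ (all of [7,8])
  i=6: ✓ (all of [8,9])
  i=7: ✓ (all of [9,10])
  i=8: ✗ (fails at j=11)
Positions where it holds: {1, 4, 5, 6, 7} → 5.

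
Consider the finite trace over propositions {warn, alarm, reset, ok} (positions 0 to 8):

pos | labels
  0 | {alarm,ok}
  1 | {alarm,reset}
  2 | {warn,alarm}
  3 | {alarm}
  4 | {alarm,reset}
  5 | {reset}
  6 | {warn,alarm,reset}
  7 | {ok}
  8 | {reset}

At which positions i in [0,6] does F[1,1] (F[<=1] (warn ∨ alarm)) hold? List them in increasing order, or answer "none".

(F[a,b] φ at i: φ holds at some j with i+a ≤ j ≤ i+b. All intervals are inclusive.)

Evaluate at each i in [0,6]:
  i=0: ✓ (witness j=1)
  i=1: ✓ (witness j=2)
  i=2: ✓ (witness j=3)
  i=3: ✓ (witness j=4)
  i=4: ✓ (witness j=5)
  i=5: ✓ (witness j=6)
  i=6: ✗ (none in [7,7])

0, 1, 2, 3, 4, 5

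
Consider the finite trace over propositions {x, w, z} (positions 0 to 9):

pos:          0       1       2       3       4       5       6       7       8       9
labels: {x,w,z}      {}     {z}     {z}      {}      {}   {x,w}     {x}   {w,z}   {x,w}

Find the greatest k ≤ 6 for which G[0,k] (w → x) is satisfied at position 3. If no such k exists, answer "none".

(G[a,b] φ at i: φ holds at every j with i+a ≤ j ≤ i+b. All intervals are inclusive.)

(w → x) must hold from j=3 onward; find where it first fails.
  j=3: holds
  j=4: holds
  j=5: holds
  j=6: holds
  j=7: holds
  j=8: fails
Holds on [3,7], so largest k = 4.

4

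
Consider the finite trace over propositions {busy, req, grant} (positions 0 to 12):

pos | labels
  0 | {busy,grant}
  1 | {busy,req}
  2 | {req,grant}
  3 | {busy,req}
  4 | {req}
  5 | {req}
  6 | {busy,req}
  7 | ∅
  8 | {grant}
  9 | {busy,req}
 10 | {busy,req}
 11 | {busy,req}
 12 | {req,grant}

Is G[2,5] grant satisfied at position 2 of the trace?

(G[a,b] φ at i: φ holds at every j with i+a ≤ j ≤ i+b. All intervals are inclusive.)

Check grant at every j in [4,7]:
  j=4: false
  j=5: false
  j=6: false
  j=7: false
Fails at j=4 → formula fails.

False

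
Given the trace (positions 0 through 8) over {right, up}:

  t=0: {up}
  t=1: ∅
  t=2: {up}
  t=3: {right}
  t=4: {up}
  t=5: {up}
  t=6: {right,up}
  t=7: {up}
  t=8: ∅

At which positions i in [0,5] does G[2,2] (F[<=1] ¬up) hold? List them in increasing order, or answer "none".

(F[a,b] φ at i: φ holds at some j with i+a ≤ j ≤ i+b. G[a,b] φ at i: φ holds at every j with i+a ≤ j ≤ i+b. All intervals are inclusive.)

0, 1, 5

Evaluate at each i in [0,5]:
  i=0: ✓ (all of [2,2])
  i=1: ✓ (all of [3,3])
  i=2: ✗ (fails at j=4)
  i=3: ✗ (fails at j=5)
  i=4: ✗ (fails at j=6)
  i=5: ✓ (all of [7,7])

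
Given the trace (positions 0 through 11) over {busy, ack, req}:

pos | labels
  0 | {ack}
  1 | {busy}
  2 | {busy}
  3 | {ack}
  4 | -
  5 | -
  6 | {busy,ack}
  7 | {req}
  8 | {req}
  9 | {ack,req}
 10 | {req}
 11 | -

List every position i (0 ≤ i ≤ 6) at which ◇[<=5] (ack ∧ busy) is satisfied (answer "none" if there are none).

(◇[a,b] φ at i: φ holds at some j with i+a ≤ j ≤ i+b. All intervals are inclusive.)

1, 2, 3, 4, 5, 6

Evaluate at each i in [0,6]:
  i=0: ✗ (none in [0,5])
  i=1: ✓ (witness j=6)
  i=2: ✓ (witness j=6)
  i=3: ✓ (witness j=6)
  i=4: ✓ (witness j=6)
  i=5: ✓ (witness j=6)
  i=6: ✓ (witness j=6)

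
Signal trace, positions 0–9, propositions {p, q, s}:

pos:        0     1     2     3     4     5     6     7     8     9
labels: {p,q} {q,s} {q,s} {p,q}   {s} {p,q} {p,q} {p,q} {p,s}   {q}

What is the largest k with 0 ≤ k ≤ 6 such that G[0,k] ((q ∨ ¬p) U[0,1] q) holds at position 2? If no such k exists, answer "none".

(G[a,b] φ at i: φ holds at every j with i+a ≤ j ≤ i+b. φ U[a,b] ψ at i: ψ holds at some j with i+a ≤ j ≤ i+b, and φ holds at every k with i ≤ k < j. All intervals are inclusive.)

((q ∨ ¬p) U[0,1] q) must hold from j=2 onward; find where it first fails.
  j=2: holds
  j=3: holds
  j=4: holds
  j=5: holds
  j=6: holds
  j=7: holds
  j=8: fails
Holds on [2,7], so largest k = 5.

5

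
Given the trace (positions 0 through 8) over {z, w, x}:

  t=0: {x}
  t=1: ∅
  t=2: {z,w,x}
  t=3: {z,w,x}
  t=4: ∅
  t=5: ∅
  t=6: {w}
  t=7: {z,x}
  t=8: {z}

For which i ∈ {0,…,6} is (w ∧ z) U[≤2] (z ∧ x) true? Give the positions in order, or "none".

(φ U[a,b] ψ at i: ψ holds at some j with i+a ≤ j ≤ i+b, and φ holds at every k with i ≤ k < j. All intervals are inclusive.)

2, 3

Evaluate at each i in [0,6]:
  i=0: ✗ (lhs fails at k=0 before rhs at j=2)
  i=1: ✗ (lhs fails at k=1 before rhs at j=2)
  i=2: ✓ (rhs at j=2)
  i=3: ✓ (rhs at j=3)
  i=4: ✗ (no rhs in [4,6])
  i=5: ✗ (lhs fails at k=5 before rhs at j=7)
  i=6: ✗ (lhs fails at k=6 before rhs at j=7)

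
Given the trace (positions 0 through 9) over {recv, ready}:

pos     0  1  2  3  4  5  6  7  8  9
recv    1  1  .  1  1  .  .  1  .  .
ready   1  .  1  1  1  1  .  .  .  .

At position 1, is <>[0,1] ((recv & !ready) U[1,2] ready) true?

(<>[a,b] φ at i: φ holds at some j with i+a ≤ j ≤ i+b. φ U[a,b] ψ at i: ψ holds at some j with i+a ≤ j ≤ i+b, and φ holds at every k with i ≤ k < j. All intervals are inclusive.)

Check ((recv & !ready) U[1,2] ready) at each j in [1,2]:
  j=1: holds
  j=2: fails
Found at j=1 → formula holds.

Yes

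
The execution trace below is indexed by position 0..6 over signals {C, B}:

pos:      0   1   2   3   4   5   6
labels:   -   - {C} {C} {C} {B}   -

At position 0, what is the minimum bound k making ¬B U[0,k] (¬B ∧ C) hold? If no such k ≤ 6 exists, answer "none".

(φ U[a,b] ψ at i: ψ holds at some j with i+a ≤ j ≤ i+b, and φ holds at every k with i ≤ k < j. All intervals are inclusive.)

2

Need earliest j ≥ 0 with (¬B ∧ C), and ¬B at every k in [0,j-1].
  j=0: rhs fails.
  j=1: rhs fails.
  j=2: rhs holds; lhs holds on [0,1]. k = 2.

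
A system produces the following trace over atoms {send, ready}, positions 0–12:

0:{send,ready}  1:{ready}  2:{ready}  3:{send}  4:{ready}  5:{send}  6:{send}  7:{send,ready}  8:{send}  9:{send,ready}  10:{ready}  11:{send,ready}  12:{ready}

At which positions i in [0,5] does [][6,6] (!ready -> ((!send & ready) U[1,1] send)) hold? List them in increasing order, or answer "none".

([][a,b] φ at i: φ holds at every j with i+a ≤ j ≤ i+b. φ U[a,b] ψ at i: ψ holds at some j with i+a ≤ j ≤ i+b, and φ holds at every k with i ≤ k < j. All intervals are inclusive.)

Evaluate at each i in [0,5]:
  i=0: ✗ (fails at j=6)
  i=1: ✓ (all of [7,7])
  i=2: ✗ (fails at j=8)
  i=3: ✓ (all of [9,9])
  i=4: ✓ (all of [10,10])
  i=5: ✓ (all of [11,11])

1, 3, 4, 5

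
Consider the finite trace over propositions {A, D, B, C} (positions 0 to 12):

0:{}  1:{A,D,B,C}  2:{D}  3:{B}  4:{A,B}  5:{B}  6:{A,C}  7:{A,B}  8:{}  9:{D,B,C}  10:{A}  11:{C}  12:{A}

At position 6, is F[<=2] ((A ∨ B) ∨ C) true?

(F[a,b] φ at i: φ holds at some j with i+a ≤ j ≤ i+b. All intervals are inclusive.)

Check ((A ∨ B) ∨ C) at each j in [6,8]:
  j=6: true
  j=7: true
  j=8: false
Found at j=6 → formula holds.

True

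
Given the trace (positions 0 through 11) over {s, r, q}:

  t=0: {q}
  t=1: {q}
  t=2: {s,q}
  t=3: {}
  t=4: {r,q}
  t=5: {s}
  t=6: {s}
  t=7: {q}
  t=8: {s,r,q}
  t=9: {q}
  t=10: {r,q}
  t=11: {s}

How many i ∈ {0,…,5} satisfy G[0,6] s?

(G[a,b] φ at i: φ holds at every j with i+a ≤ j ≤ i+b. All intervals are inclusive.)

0

Evaluate at each i in [0,5]:
  i=0: ✗ (fails at j=0)
  i=1: ✗ (fails at j=1)
  i=2: ✗ (fails at j=3)
  i=3: ✗ (fails at j=3)
  i=4: ✗ (fails at j=4)
  i=5: ✗ (fails at j=7)
Positions where it holds: {} → 0.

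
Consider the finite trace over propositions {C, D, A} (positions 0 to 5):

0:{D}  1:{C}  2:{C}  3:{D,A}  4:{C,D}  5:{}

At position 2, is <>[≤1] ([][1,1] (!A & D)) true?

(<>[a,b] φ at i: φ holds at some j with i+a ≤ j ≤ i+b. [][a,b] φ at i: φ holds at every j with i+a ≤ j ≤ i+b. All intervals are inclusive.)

Check [][1,1] (!A & D) at each j in [2,3]:
  j=2: fails at 3
  j=3: holds on [4,4]
Found at j=3 → formula holds.

Holds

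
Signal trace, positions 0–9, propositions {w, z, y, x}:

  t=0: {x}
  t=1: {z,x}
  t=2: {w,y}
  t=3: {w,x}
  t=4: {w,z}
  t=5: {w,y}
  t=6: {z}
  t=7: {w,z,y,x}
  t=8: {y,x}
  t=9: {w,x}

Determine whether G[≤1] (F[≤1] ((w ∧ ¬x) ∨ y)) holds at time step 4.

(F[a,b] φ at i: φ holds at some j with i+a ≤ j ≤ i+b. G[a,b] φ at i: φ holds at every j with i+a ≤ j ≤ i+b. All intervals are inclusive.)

Holds

Check F[≤1] ((w ∧ ¬x) ∨ y) at every j in [4,5]:
  j=4: holds (witness at 4)
  j=5: holds (witness at 5)
All positions satisfy it → formula holds.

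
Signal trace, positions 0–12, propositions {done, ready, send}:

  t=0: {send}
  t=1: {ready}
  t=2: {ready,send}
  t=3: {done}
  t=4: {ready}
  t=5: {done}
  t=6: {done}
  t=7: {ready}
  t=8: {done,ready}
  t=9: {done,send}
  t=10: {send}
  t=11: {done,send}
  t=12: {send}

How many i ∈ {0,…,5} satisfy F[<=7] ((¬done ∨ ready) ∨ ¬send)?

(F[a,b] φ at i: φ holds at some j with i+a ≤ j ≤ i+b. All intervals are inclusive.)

6

Evaluate at each i in [0,5]:
  i=0: ✓ (witness j=0)
  i=1: ✓ (witness j=1)
  i=2: ✓ (witness j=2)
  i=3: ✓ (witness j=3)
  i=4: ✓ (witness j=4)
  i=5: ✓ (witness j=5)
Positions where it holds: {0, 1, 2, 3, 4, 5} → 6.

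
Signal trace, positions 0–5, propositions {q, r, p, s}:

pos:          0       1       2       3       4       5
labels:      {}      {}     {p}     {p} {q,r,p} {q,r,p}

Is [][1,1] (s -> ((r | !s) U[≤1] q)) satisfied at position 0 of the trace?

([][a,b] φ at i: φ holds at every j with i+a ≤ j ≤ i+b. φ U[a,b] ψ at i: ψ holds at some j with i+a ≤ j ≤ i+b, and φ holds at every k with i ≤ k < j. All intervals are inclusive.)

Check (s -> ((r | !s) U[≤1] q)) at every j in [1,1]:
  j=1: antecedent false → ✓
All positions satisfy it → formula holds.

Yes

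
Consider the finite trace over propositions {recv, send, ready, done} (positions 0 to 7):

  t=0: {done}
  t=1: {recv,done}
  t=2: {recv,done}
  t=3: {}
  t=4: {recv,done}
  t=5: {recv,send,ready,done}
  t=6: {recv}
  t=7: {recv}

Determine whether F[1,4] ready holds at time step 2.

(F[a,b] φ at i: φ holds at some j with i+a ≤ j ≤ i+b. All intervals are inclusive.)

True

Check ready at each j in [3,6]:
  j=3: false
  j=4: false
  j=5: true
  j=6: false
Found at j=5 → formula holds.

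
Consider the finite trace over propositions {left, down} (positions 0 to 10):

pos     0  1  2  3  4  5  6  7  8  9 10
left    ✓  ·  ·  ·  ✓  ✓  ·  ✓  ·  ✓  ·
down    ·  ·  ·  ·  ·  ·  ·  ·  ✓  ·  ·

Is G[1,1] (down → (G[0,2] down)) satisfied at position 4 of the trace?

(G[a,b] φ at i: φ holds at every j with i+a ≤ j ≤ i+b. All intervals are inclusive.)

Check (down → (G[0,2] down)) at every j in [5,5]:
  j=5: antecedent false → ✓
All positions satisfy it → formula holds.

True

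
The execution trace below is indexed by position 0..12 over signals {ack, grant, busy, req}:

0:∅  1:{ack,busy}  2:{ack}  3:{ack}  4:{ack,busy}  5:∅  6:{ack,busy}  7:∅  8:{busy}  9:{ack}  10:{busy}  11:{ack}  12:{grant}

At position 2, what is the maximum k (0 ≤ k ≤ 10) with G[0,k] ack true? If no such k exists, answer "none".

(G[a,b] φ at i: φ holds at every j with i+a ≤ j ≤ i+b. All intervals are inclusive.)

2

ack must hold from j=2 onward; find where it first fails.
  j=2: holds
  j=3: holds
  j=4: holds
  j=5: fails
Holds on [2,4], so largest k = 2.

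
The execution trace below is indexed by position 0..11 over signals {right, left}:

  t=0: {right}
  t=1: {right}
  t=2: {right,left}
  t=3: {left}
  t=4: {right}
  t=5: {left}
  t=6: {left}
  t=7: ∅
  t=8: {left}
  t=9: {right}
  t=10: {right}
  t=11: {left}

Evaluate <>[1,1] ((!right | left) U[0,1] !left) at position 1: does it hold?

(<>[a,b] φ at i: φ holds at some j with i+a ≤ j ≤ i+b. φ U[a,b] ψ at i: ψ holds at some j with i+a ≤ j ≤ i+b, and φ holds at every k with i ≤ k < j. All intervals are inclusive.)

Does not hold

Check ((!right | left) U[0,1] !left) at each j in [2,2]:
  j=2: fails
No position in the window satisfies it → formula fails.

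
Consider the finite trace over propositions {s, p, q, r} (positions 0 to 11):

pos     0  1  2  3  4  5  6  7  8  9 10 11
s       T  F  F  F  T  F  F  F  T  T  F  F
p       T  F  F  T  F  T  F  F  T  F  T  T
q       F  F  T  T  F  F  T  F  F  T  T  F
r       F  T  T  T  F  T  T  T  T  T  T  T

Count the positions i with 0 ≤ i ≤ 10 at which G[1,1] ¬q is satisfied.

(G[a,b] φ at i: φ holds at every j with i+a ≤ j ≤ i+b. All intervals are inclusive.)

6

Evaluate at each i in [0,10]:
  i=0: ✓ (all of [1,1])
  i=1: ✗ (fails at j=2)
  i=2: ✗ (fails at j=3)
  i=3: ✓ (all of [4,4])
  i=4: ✓ (all of [5,5])
  i=5: ✗ (fails at j=6)
  i=6: ✓ (all of [7,7])
  i=7: ✓ (all of [8,8])
  i=8: ✗ (fails at j=9)
  i=9: ✗ (fails at j=10)
  i=10: ✓ (all of [11,11])
Positions where it holds: {0, 3, 4, 6, 7, 10} → 6.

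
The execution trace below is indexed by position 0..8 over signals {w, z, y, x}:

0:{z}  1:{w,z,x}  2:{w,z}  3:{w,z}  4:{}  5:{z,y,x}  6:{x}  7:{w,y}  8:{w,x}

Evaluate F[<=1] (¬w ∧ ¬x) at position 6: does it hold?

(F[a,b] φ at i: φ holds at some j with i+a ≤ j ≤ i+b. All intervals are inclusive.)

False

Check (¬w ∧ ¬x) at each j in [6,7]:
  j=6: false
  j=7: false
No position in the window satisfies it → formula fails.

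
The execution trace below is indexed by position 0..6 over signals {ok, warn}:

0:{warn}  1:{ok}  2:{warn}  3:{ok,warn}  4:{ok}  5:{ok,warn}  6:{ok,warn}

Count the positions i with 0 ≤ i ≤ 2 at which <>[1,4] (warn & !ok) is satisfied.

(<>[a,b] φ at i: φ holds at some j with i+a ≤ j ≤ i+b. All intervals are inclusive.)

2

Evaluate at each i in [0,2]:
  i=0: ✓ (witness j=2)
  i=1: ✓ (witness j=2)
  i=2: ✗ (none in [3,6])
Positions where it holds: {0, 1} → 2.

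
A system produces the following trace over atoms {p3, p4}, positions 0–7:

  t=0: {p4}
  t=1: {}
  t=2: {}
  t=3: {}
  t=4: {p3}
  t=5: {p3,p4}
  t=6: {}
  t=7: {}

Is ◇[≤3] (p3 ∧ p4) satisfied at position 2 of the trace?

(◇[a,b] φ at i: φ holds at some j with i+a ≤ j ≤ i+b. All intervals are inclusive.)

Check (p3 ∧ p4) at each j in [2,5]:
  j=2: false
  j=3: false
  j=4: false
  j=5: true
Found at j=5 → formula holds.

Yes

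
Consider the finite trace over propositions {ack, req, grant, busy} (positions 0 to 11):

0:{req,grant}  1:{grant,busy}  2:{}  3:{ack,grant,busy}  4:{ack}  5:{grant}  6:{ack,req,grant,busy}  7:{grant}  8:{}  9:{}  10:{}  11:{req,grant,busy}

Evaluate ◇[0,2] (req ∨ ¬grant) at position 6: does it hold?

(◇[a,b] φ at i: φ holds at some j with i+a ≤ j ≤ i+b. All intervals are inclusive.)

Yes

Check (req ∨ ¬grant) at each j in [6,8]:
  j=6: true
  j=7: false
  j=8: true
Found at j=6 → formula holds.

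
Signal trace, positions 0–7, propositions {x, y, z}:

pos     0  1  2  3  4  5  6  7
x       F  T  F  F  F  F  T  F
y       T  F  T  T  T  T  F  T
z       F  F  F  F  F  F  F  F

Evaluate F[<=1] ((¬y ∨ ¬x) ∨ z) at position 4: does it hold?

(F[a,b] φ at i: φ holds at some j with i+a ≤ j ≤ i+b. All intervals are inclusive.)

Yes

Check ((¬y ∨ ¬x) ∨ z) at each j in [4,5]:
  j=4: true
  j=5: true
Found at j=4 → formula holds.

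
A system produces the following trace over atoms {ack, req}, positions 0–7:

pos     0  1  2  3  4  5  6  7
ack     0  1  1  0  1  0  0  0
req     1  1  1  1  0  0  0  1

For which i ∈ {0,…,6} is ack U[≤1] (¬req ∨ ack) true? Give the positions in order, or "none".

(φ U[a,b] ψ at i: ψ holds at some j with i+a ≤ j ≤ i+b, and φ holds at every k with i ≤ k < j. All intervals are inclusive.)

1, 2, 4, 5, 6

Evaluate at each i in [0,6]:
  i=0: ✗ (lhs fails at k=0 before rhs at j=1)
  i=1: ✓ (rhs at j=1)
  i=2: ✓ (rhs at j=2)
  i=3: ✗ (lhs fails at k=3 before rhs at j=4)
  i=4: ✓ (rhs at j=4)
  i=5: ✓ (rhs at j=5)
  i=6: ✓ (rhs at j=6)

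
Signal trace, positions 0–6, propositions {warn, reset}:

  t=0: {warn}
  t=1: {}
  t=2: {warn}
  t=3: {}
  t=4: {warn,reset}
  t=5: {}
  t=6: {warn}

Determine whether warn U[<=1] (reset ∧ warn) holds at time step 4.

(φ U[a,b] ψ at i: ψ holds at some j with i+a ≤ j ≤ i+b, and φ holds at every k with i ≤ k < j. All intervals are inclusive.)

True

Need some j in [4,5] with (reset ∧ warn), and warn at every k in [4,j-1].
  j=4: (reset ∧ warn) holds; no prefix to check → satisfied.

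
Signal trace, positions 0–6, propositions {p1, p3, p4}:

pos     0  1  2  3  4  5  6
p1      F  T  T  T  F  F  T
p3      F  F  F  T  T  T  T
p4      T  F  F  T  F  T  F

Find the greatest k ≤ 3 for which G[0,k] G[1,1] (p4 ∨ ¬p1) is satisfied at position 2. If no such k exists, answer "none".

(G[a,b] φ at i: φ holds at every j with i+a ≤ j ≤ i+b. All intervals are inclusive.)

G[1,1] (p4 ∨ ¬p1) must hold from j=2 onward; find where it first fails.
  j=2: holds
  j=3: holds
  j=4: holds
  j=5: fails
Holds on [2,4], so largest k = 2.

2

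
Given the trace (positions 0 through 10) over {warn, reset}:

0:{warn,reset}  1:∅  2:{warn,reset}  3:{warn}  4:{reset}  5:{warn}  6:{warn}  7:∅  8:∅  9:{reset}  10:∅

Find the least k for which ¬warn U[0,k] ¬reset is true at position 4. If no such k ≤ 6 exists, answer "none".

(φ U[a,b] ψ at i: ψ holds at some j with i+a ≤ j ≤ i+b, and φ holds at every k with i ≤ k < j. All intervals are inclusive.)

1

Need earliest j ≥ 4 with ¬reset, and ¬warn at every k in [4,j-1].
  j=4: rhs fails.
  j=5: rhs holds; lhs holds on [4,4]. k = 1.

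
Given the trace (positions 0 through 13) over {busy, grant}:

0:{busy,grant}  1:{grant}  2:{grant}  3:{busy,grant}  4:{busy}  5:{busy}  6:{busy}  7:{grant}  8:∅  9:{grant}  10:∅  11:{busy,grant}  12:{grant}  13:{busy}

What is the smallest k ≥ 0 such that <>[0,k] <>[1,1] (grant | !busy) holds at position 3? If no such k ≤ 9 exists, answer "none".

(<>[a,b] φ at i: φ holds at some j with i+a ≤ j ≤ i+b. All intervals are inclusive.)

Scan j = 3,4,… for <>[1,1] (grant | !busy):
  j=3: fails
  j=4: fails
  j=5: fails
  j=6: holds
First hit at j=6, so smallest k = 6-3 = 3.

3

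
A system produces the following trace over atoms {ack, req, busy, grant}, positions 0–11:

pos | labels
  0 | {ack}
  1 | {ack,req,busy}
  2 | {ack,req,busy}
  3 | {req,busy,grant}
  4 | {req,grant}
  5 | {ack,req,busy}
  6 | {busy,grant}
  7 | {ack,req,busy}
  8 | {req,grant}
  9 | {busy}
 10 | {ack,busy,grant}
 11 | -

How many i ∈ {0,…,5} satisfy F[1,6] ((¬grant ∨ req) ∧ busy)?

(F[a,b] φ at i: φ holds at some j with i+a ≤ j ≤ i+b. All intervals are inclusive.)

6

Evaluate at each i in [0,5]:
  i=0: ✓ (witness j=1)
  i=1: ✓ (witness j=2)
  i=2: ✓ (witness j=3)
  i=3: ✓ (witness j=5)
  i=4: ✓ (witness j=5)
  i=5: ✓ (witness j=7)
Positions where it holds: {0, 1, 2, 3, 4, 5} → 6.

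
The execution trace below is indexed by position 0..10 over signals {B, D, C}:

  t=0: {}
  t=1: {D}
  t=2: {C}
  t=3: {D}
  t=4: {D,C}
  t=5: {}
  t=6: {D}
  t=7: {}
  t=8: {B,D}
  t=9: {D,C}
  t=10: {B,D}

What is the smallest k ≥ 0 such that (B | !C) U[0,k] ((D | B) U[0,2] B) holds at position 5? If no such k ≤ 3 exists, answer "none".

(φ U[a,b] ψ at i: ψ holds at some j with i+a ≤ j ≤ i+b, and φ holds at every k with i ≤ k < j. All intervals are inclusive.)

3

Need earliest j ≥ 5 with ((D | B) U[0,2] B), and (B | !C) at every k in [5,j-1].
  j=5: rhs fails.
  j=6: rhs fails.
  j=7: rhs fails.
  j=8: rhs holds; lhs holds on [5,7]. k = 3.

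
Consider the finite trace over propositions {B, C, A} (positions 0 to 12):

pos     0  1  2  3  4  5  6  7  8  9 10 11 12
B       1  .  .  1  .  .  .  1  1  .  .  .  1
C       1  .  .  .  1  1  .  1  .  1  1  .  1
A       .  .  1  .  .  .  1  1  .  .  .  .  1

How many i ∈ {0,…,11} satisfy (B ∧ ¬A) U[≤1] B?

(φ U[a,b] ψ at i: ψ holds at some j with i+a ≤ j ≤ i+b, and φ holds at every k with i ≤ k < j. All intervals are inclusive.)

4

Evaluate at each i in [0,11]:
  i=0: ✓ (rhs at j=0)
  i=1: ✗ (no rhs in [1,2])
  i=2: ✗ (lhs fails at k=2 before rhs at j=3)
  i=3: ✓ (rhs at j=3)
  i=4: ✗ (no rhs in [4,5])
  i=5: ✗ (no rhs in [5,6])
  i=6: ✗ (lhs fails at k=6 before rhs at j=7)
  i=7: ✓ (rhs at j=7)
  i=8: ✓ (rhs at j=8)
  i=9: ✗ (no rhs in [9,10])
  i=10: ✗ (no rhs in [10,11])
  i=11: ✗ (lhs fails at k=11 before rhs at j=12)
Positions where it holds: {0, 3, 7, 8} → 4.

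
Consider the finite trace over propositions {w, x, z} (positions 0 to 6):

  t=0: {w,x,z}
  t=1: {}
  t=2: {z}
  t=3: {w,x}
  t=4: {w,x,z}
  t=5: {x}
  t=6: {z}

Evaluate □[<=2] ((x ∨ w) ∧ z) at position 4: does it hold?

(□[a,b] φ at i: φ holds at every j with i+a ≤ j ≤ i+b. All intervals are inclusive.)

Check ((x ∨ w) ∧ z) at every j in [4,6]:
  j=4: true
  j=5: false
  j=6: false
Fails at j=5 → formula fails.

No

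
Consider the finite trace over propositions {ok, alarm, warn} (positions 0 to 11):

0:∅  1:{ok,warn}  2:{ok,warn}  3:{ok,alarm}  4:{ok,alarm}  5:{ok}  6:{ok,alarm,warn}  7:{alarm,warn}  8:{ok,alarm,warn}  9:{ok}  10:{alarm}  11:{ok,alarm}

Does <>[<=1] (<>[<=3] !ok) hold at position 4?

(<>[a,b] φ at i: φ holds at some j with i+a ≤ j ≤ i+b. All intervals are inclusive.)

Yes

Check <>[<=3] !ok at each j in [4,5]:
  j=4: holds (witness at 7)
  j=5: holds (witness at 7)
Found at j=4 → formula holds.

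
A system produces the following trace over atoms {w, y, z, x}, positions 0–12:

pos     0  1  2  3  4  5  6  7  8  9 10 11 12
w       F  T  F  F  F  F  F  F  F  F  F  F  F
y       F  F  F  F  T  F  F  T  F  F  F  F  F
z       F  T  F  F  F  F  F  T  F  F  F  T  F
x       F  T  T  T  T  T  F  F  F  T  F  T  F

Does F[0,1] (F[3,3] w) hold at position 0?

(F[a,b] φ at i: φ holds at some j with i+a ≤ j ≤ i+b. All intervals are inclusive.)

Check F[3,3] w at each j in [0,1]:
  j=0: fails (none in [3,3])
  j=1: fails (none in [4,4])
No position in the window satisfies it → formula fails.

No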